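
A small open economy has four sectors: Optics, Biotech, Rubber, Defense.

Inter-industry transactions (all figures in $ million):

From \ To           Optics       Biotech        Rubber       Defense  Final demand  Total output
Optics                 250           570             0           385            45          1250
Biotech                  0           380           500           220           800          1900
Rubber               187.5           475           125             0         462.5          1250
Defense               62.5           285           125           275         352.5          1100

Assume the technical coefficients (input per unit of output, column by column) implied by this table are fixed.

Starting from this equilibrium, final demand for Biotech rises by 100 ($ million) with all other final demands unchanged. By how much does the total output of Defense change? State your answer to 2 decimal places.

Technical coefficients a_ij = z_ij / X_j:
  a_11 = 250/1250 = 0.20, a_21 = 0/1250 = 0.00, a_31 = 187.5/1250 = 0.15, a_41 = 62.5/1250 = 0.05
  a_12 = 570/1900 = 0.30, a_22 = 380/1900 = 0.20, a_32 = 475/1900 = 0.25, a_42 = 285/1900 = 0.15
  a_13 = 0/1250 = 0.00, a_23 = 500/1250 = 0.40, a_33 = 125/1250 = 0.10, a_43 = 125/1250 = 0.10
  a_14 = 385/1100 = 0.35, a_24 = 220/1100 = 0.20, a_34 = 0/1100 = 0.00, a_44 = 275/1100 = 0.25
I − A =
  [   0.80    -0.30     0.00    -0.35]
  [   0.00     0.80    -0.40    -0.20]
  [  -0.15    -0.25     0.90     0.00]
  [  -0.05    -0.15    -0.10     0.75]
Compute the cofactors C_ij = (−1)^(i+j)·(3×3 minor ij) of I−A; the adjugate is their transpose:
adj(I−A) = Cᵀ =
  [ 0.43300   0.25850   0.14500   0.27100]
  [ 0.05700   0.51900   0.24900   0.16500]
  [ 0.08800   0.18725   0.43900   0.09100]
  [ 0.05200   0.14600   0.11800   0.47800]
det(I−A) = Σ_j (I−A)_1j·C_1j = (0.80)(0.43300) + (-0.30)(0.05700) + (0.00)(0.08800) + (-0.35)(0.05200) = 0.3111
(I − A)⁻¹ = adj(I−A) / det(I−A) ≈
  [   1.3918     0.8309     0.4661     0.8711]
  [   0.1832     1.6683     0.8004     0.5304]
  [   0.2829     0.6019     1.4111     0.2925]
  [   0.1671     0.4693     0.3793     1.5365]
Δx = (I − A)⁻¹ Δd with Δd having +100 in the Biotech component and 0 elsewhere.
So Δx_4 = L_42 · (+100), where L_42 = adj(I−A)_42 / det(I−A) = 0.14600 / 0.3111.
Δx_4 = 0.14600 × (+100) / 0.3111 = 14.60 / 0.3111 ≈ 46.93.

Δx_4 = 46.93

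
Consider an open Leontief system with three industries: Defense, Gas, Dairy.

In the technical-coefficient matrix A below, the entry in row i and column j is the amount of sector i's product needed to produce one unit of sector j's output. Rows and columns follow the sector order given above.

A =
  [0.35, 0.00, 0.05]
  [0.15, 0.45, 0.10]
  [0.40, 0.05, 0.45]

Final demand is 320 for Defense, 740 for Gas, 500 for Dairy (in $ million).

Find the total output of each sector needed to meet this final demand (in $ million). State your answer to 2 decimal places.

I − A =
  [   0.65     0.00    -0.05]
  [  -0.15     0.55    -0.10]
  [  -0.40    -0.05     0.55]
Cofactors of I−A, C_ij = (−1)^(i+j)·(minor ij) (rows/columns in the sector order above):
  C_11 = (0.55)(0.55) − (-0.10)(-0.05) = 0.2975
  C_12 = −[(-0.15)(0.55) − (-0.10)(-0.40)] = 0.1225
  C_13 = (-0.15)(-0.05) − (0.55)(-0.40) = 0.2275
  C_21 = −[(0.00)(0.55) − (-0.05)(-0.05)] = 0.0025
  C_22 = (0.65)(0.55) − (-0.05)(-0.40) = 0.3375
  C_23 = −[(0.65)(-0.05) − (0.00)(-0.40)] = 0.0325
  C_31 = (0.00)(-0.10) − (-0.05)(0.55) = 0.0275
  C_32 = −[(0.65)(-0.10) − (-0.05)(-0.15)] = 0.0725
  C_33 = (0.65)(0.55) − (0.00)(-0.15) = 0.3575
det(I−A) = Σ_j (I−A)_1j·C_1j = (0.65)(0.2975) + (0.00)(0.1225) + (-0.05)(0.2275) = 0.1820
adj(I−A) = Cᵀ =
  [ 0.2975   0.0025   0.0275]
  [ 0.1225   0.3375   0.0725]
  [ 0.2275   0.0325   0.3575]
(I − A)⁻¹ = adj(I−A) / det(I−A) ≈
  [   1.6346     0.0137     0.1511]
  [   0.6731     1.8544     0.3984]
  [   1.2500     0.1786     1.9643]
x = (I − A)⁻¹ d = adj(I−A)·d / det(I−A), with det(I−A) = 0.1820:
  x_1 = (0.2975·320 + 0.0025·740 + 0.0275·500) / 0.1820 = 110.80 / 0.1820 ≈ 608.79
  x_2 = (0.1225·320 + 0.3375·740 + 0.0725·500) / 0.1820 = 325.20 / 0.1820 ≈ 1786.81
  x_3 = (0.2275·320 + 0.0325·740 + 0.3575·500) / 0.1820 = 275.60 / 0.1820 ≈ 1514.29

x_1 = 608.79, x_2 = 1786.81, x_3 = 1514.29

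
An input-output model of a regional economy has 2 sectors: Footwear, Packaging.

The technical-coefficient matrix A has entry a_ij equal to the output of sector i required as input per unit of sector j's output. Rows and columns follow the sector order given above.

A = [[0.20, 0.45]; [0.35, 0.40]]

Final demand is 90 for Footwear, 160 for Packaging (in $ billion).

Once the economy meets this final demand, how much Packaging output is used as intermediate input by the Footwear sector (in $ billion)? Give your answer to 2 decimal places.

I − A =
  [   0.80    -0.45]
  [  -0.35     0.60]
det(I−A) = (0.80)(0.60) − (-0.45)(-0.35) = 0.3225
adj(I−A) = [[0.60, 0.45], [0.35, 0.80]]
(I − A)⁻¹ = adj(I−A) / det(I−A) ≈
  [   1.8605     1.3953]
  [   1.0853     2.4806]
First solve x = (I − A)⁻¹ d = adj(I−A)·d / det(I−A); in particular x_F = (0.60·90 + 0.45·160) / 0.3225 = 126.00 / 0.3225 ≈ 390.6977.
Intermediate flow from P to F: z_PF = a_PF · x_F = 0.35 × 126.00 / 0.3225 = 44.10 / 0.3225 ≈ 136.74.

z_PF = 136.74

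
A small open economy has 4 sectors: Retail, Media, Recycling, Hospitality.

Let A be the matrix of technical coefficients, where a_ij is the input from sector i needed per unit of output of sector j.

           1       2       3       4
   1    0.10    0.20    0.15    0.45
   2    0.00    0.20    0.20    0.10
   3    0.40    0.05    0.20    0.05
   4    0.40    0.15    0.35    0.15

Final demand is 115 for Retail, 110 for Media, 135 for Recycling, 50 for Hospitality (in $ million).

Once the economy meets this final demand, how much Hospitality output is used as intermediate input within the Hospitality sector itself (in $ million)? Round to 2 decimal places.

I − A =
  [   0.90    -0.20    -0.15    -0.45]
  [   0.00     0.80    -0.20    -0.10]
  [  -0.40    -0.05     0.80    -0.05]
  [  -0.40    -0.15    -0.35     0.85]
Compute the cofactors C_ij = (−1)^(i+j)·(3×3 minor ij) of I−A; the adjugate is their transpose:
adj(I−A) = Cᵀ =
  [ 0.506250   0.201875   0.280250   0.308250]
  [ 0.118000   0.335250   0.154500   0.111000]
  [ 0.284000   0.135000   0.446500   0.192500]
  [ 0.376000   0.209750   0.343000   0.503000]
det(I−A) = Σ_j (I−A)_1j·C_1j = (0.90)(0.506250) + (-0.20)(0.118000) + (-0.15)(0.284000) + (-0.45)(0.376000) = 0.220225
(I − A)⁻¹ = adj(I−A) / det(I−A) ≈
  [   2.2988     0.9167     1.2726     1.3997]
  [   0.5358     1.5223     0.7016     0.5040]
  [   1.2896     0.6130     2.0275     0.8741]
  [   1.7073     0.9524     1.5575     2.2840]
First solve x = (I − A)⁻¹ d = adj(I−A)·d / det(I−A); in particular x_4 = (0.376000·115 + 0.209750·110 + 0.343000·135 + 0.503000·50) / 0.220225 = 137.7675 / 0.220225 ≈ 625.5761.
Intermediate flow from 4 to 4: z_44 = a_44 · x_4 = 0.15 × 137.7675 / 0.220225 = 20.665125 / 0.220225 ≈ 93.84.

z_44 = 93.84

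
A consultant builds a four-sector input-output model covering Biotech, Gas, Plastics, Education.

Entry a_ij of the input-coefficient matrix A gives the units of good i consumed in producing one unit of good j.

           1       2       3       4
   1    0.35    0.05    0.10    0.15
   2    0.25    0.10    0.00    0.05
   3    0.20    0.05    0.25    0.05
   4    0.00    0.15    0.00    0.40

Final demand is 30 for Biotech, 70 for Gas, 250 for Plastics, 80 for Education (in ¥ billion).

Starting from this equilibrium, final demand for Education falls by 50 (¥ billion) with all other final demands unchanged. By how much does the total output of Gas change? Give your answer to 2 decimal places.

I − A =
  [   0.65    -0.05    -0.10    -0.15]
  [  -0.25     0.90     0.00    -0.05]
  [  -0.20    -0.05     0.75    -0.05]
  [   0.00    -0.15     0.00     0.60]
Compute the cofactors C_ij = (−1)^(i+j)·(3×3 minor ij) of I−A; the adjugate is their transpose:
adj(I−A) = Cᵀ =
  [ 0.399375   0.043125   0.053250   0.107875]
  [ 0.112500   0.280500   0.015000   0.052750]
  [ 0.115875   0.034875   0.333000   0.059625]
  [ 0.028125   0.070125   0.003750   0.410125]
det(I−A) = Σ_j (I−A)_1j·C_1j = (0.65)(0.399375) + (-0.05)(0.112500) + (-0.10)(0.115875) + (-0.15)(0.028125) = 0.2381625
(I − A)⁻¹ = adj(I−A) / det(I−A) ≈
  [   1.6769     0.1811     0.2236     0.4529]
  [   0.4724     1.1778     0.0630     0.2215]
  [   0.4865     0.1464     1.3982     0.2504]
  [   0.1181     0.2944     0.0157     1.7220]
Δx = (I − A)⁻¹ Δd with Δd having -50 in the Education component and 0 elsewhere.
So Δx_2 = L_24 · (-50), where L_24 = adj(I−A)_24 / det(I−A) = 0.052750 / 0.2381625.
Δx_2 = 0.052750 × (-50) / 0.2381625 = -2.6375 / 0.2381625 ≈ -11.07.

Δx_2 = -11.07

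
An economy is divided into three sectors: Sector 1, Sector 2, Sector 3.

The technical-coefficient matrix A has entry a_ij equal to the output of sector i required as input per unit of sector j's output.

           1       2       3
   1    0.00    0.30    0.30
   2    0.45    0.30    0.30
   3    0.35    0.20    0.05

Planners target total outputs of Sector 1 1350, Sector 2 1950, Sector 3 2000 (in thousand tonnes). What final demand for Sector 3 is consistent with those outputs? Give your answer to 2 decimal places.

d_3 = 1037.50

I − A =
  [   1.00    -0.30    -0.30]
  [  -0.45     0.70    -0.30]
  [  -0.35    -0.20     0.95]
d = (I − A) x:
  d_1 = (+1.00)·1350 + (-0.30)·1950 + (-0.30)·2000 = 165.00
  d_2 = (-0.45)·1350 + (+0.70)·1950 + (-0.30)·2000 = 157.50
  d_3 = (-0.35)·1350 + (-0.20)·1950 + (+0.95)·2000 = 1037.50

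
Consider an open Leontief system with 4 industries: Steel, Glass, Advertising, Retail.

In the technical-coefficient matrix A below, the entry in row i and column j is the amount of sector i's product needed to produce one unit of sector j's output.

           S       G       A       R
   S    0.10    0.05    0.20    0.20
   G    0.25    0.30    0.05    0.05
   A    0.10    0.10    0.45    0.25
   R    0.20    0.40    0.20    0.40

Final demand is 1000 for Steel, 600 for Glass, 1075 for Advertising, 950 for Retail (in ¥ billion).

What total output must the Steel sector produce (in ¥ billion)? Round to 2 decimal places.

x_S = 4600.30

I − A =
  [   0.90    -0.05    -0.20    -0.20]
  [  -0.25     0.70    -0.05    -0.05]
  [  -0.10    -0.10     0.55    -0.25]
  [  -0.20    -0.40    -0.20     0.60]
Compute the cofactors C_ij = (−1)^(i+j)·(3×3 minor ij) of I−A; the adjugate is their transpose:
adj(I−A) = Cᵀ =
  [ 0.176000   0.094000   0.114000   0.114000]
  [ 0.082000   0.204000   0.076000   0.076000]
  [ 0.116000   0.153500   0.304000   0.178125]
  [ 0.152000   0.218500   0.190000   0.315875]
det(I−A) = Σ_j (I−A)_1j·C_1j = (0.90)(0.176000) + (-0.05)(0.082000) + (-0.20)(0.116000) + (-0.20)(0.152000) = 0.1007
(I − A)⁻¹ = adj(I−A) / det(I−A) ≈
  [   1.7478     0.9335     1.1321     1.1321]
  [   0.8143     2.0258     0.7547     0.7547]
  [   1.1519     1.5243     3.0189     1.7689]
  [   1.5094     2.1698     1.8868     3.1368]
x = (I − A)⁻¹ d = adj(I−A)·d / det(I−A), with det(I−A) = 0.1007:
  x_S = (0.176000·1000 + 0.094000·600 + 0.114000·1075 + 0.114000·950) / 0.1007 = 463.25 / 0.1007 ≈ 4600.30
  x_G = (0.082000·1000 + 0.204000·600 + 0.076000·1075 + 0.076000·950) / 0.1007 = 358.30 / 0.1007 ≈ 3558.09
  x_A = (0.116000·1000 + 0.153500·600 + 0.304000·1075 + 0.178125·950) / 0.1007 = 704.11875 / 0.1007 ≈ 6992.24
  x_R = (0.152000·1000 + 0.218500·600 + 0.190000·1075 + 0.315875·950) / 0.1007 = 787.43125 / 0.1007 ≈ 7819.58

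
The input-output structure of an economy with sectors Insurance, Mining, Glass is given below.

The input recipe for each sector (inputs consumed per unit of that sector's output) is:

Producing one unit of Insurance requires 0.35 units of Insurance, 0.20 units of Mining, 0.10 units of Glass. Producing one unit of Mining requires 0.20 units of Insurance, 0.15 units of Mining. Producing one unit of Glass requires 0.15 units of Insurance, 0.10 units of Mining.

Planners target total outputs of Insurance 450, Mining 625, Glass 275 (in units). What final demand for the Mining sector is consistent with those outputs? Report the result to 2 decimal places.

d_M = 413.75

I − A =
  [   0.65    -0.20    -0.15]
  [  -0.20     0.85    -0.10]
  [  -0.10     0.00     1.00]
d = (I − A) x:
  d_I = (+0.65)·450 + (-0.20)·625 + (-0.15)·275 = 126.25
  d_M = (-0.20)·450 + (+0.85)·625 + (-0.10)·275 = 413.75
  d_G = (-0.10)·450 + (+0.00)·625 + (+1.00)·275 = 230.00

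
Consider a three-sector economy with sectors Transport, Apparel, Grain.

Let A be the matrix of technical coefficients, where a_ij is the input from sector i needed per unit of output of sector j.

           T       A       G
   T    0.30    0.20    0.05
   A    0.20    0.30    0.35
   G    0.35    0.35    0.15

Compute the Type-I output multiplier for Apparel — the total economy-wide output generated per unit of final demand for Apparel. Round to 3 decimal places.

m_A = 4.211

I − A =
  [   0.70    -0.20    -0.05]
  [  -0.20     0.70    -0.35]
  [  -0.35    -0.35     0.85]
Cofactors of I−A, C_ij = (−1)^(i+j)·(minor ij) (rows/columns in the sector order above):
  C_11 = (0.70)(0.85) − (-0.35)(-0.35) = 0.4725
  C_12 = −[(-0.20)(0.85) − (-0.35)(-0.35)] = 0.2925
  C_13 = (-0.20)(-0.35) − (0.70)(-0.35) = 0.3150
  C_21 = −[(-0.20)(0.85) − (-0.05)(-0.35)] = 0.1875
  C_22 = (0.70)(0.85) − (-0.05)(-0.35) = 0.5775
  C_23 = −[(0.70)(-0.35) − (-0.20)(-0.35)] = 0.3150
  C_31 = (-0.20)(-0.35) − (-0.05)(0.70) = 0.1050
  C_32 = −[(0.70)(-0.35) − (-0.05)(-0.20)] = 0.2550
  C_33 = (0.70)(0.70) − (-0.20)(-0.20) = 0.4500
det(I−A) = Σ_j (I−A)_1j·C_1j = (0.70)(0.4725) + (-0.20)(0.2925) + (-0.05)(0.3150) = 0.2565
adj(I−A) = Cᵀ =
  [ 0.4725   0.1875   0.1050]
  [ 0.2925   0.5775   0.2550]
  [ 0.3150   0.3150   0.4500]
(I − A)⁻¹ = adj(I−A) / det(I−A) ≈
  [   1.8421     0.7310     0.4094]
  [   1.1404     2.2515     0.9942]
  [   1.2281     1.2281     1.7544]
The output multiplier for sector j is the column-j sum of the Leontief inverse (I − A)⁻¹ = adj(I−A) / det(I−A).
Column A of adj(I−A): (0.1875, 0.5775, 0.3150); det(I−A) = 0.2565.
m_A = (0.1875 + 0.5775 + 0.3150) / 0.2565 = 1.08 / 0.2565 ≈ 4.211.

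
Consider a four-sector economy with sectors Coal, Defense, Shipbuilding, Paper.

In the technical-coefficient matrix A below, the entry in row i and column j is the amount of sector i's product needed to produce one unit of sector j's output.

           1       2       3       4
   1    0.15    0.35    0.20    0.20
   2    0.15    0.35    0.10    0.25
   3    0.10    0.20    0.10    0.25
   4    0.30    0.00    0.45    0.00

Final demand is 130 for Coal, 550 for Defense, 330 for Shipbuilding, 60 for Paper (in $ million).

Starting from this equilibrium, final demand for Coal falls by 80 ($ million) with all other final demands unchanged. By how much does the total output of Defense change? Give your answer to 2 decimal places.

I − A =
  [   0.85    -0.35    -0.20    -0.20]
  [  -0.15     0.65    -0.10    -0.25]
  [  -0.10    -0.20     0.90    -0.25]
  [  -0.30     0.00    -0.45     1.00]
Compute the cofactors C_ij = (−1)^(i+j)·(3×3 minor ij) of I−A; the adjugate is their transpose:
adj(I−A) = Cᵀ =
  [ 0.469375   0.333625   0.262875   0.243000]
  [ 0.214375   0.571375   0.233125   0.244000]
  [ 0.158750   0.219250   0.434750   0.195250]
  [ 0.212250   0.198750   0.274500   0.410500]
det(I−A) = Σ_j (I−A)_1j·C_1j = (0.85)(0.469375) + (-0.35)(0.214375) + (-0.20)(0.158750) + (-0.20)(0.212250) = 0.2497375
(I − A)⁻¹ = adj(I−A) / det(I−A) ≈
  [   1.8795     1.3359     1.0526     0.9730]
  [   0.8584     2.2879     0.9335     0.9770]
  [   0.6357     0.8779     1.7408     0.7818]
  [   0.8499     0.7958     1.0992     1.6437]
Δx = (I − A)⁻¹ Δd with Δd having -80 in the Coal component and 0 elsewhere.
So Δx_2 = L_21 · (-80), where L_21 = adj(I−A)_21 / det(I−A) = 0.214375 / 0.2497375.
Δx_2 = 0.214375 × (-80) / 0.2497375 = -17.15 / 0.2497375 ≈ -68.67.

Δx_2 = -68.67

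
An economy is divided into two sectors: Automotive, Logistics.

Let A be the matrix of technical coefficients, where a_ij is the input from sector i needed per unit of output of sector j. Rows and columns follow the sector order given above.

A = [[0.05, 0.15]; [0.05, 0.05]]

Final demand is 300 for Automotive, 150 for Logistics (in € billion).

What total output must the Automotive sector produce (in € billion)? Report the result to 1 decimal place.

I − A =
  [   0.95    -0.15]
  [  -0.05     0.95]
det(I−A) = (0.95)(0.95) − (-0.15)(-0.05) = 0.8950
adj(I−A) = [[0.95, 0.15], [0.05, 0.95]]
(I − A)⁻¹ = adj(I−A) / det(I−A) ≈
  [   1.0615     0.1676]
  [   0.0559     1.0615]
x = (I − A)⁻¹ d = adj(I−A)·d / det(I−A), with det(I−A) = 0.8950:
  x_1 = (0.95·300 + 0.15·150) / 0.8950 = 307.50 / 0.8950 ≈ 343.6
  x_2 = (0.05·300 + 0.95·150) / 0.8950 = 157.50 / 0.8950 ≈ 176.0

x_1 = 343.6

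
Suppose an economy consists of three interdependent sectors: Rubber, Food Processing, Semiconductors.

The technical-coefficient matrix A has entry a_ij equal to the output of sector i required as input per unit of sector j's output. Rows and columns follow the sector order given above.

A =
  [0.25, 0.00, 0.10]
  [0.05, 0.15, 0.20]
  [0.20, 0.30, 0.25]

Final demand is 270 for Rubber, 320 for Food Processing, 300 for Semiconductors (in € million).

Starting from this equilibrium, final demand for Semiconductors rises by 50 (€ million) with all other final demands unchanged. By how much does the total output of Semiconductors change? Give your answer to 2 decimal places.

I − A =
  [   0.75     0.00    -0.10]
  [  -0.05     0.85    -0.20]
  [  -0.20    -0.30     0.75]
Cofactors of I−A, C_ij = (−1)^(i+j)·(minor ij) (rows/columns in the sector order above):
  C_11 = (0.85)(0.75) − (-0.20)(-0.30) = 0.5775
  C_12 = −[(-0.05)(0.75) − (-0.20)(-0.20)] = 0.0775
  C_13 = (-0.05)(-0.30) − (0.85)(-0.20) = 0.1850
  C_21 = −[(0.00)(0.75) − (-0.10)(-0.30)] = 0.0300
  C_22 = (0.75)(0.75) − (-0.10)(-0.20) = 0.5425
  C_23 = −[(0.75)(-0.30) − (0.00)(-0.20)] = 0.2250
  C_31 = (0.00)(-0.20) − (-0.10)(0.85) = 0.0850
  C_32 = −[(0.75)(-0.20) − (-0.10)(-0.05)] = 0.1550
  C_33 = (0.75)(0.85) − (0.00)(-0.05) = 0.6375
det(I−A) = Σ_j (I−A)_1j·C_1j = (0.75)(0.5775) + (0.00)(0.0775) + (-0.10)(0.1850) = 0.414625
adj(I−A) = Cᵀ =
  [ 0.5775   0.0300   0.0850]
  [ 0.0775   0.5425   0.1550]
  [ 0.1850   0.2250   0.6375]
(I − A)⁻¹ = adj(I−A) / det(I−A) ≈
  [   1.3928     0.0724     0.2050]
  [   0.1869     1.3084     0.3738]
  [   0.4462     0.5427     1.5375]
Δx = (I − A)⁻¹ Δd with Δd having +50 in the Semiconductors component and 0 elsewhere.
So Δx_3 = L_33 · (+50), where L_33 = adj(I−A)_33 / det(I−A) = 0.6375 / 0.414625.
Δx_3 = 0.6375 × (+50) / 0.414625 = 31.875 / 0.414625 ≈ 76.88.

Δx_3 = 76.88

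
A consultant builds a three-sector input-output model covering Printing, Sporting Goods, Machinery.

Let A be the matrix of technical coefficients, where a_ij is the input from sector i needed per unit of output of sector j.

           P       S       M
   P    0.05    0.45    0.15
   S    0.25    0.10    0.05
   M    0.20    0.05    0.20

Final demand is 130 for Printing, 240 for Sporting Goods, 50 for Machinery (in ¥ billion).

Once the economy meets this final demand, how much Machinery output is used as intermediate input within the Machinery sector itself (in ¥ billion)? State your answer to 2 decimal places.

z_MM = 34.09

I − A =
  [   0.95    -0.45    -0.15]
  [  -0.25     0.90    -0.05]
  [  -0.20    -0.05     0.80]
Cofactors of I−A, C_ij = (−1)^(i+j)·(minor ij) (rows/columns in the sector order above):
  C_11 = (0.90)(0.80) − (-0.05)(-0.05) = 0.7175
  C_12 = −[(-0.25)(0.80) − (-0.05)(-0.20)] = 0.2100
  C_13 = (-0.25)(-0.05) − (0.90)(-0.20) = 0.1925
  C_21 = −[(-0.45)(0.80) − (-0.15)(-0.05)] = 0.3675
  C_22 = (0.95)(0.80) − (-0.15)(-0.20) = 0.7300
  C_23 = −[(0.95)(-0.05) − (-0.45)(-0.20)] = 0.1375
  C_31 = (-0.45)(-0.05) − (-0.15)(0.90) = 0.1575
  C_32 = −[(0.95)(-0.05) − (-0.15)(-0.25)] = 0.0850
  C_33 = (0.95)(0.90) − (-0.45)(-0.25) = 0.7425
det(I−A) = Σ_j (I−A)_1j·C_1j = (0.95)(0.7175) + (-0.45)(0.2100) + (-0.15)(0.1925) = 0.55825
adj(I−A) = Cᵀ =
  [ 0.7175   0.3675   0.1575]
  [ 0.2100   0.7300   0.0850]
  [ 0.1925   0.1375   0.7425]
(I − A)⁻¹ = adj(I−A) / det(I−A) ≈
  [   1.2853     0.6583     0.2821]
  [   0.3762     1.3077     0.1523]
  [   0.3448     0.2463     1.3300]
First solve x = (I − A)⁻¹ d = adj(I−A)·d / det(I−A); in particular x_M = (0.1925·130 + 0.1375·240 + 0.7425·50) / 0.55825 = 95.15 / 0.55825 ≈ 170.4433.
Intermediate flow from M to M: z_MM = a_MM · x_M = 0.20 × 95.15 / 0.55825 = 19.03 / 0.55825 ≈ 34.09.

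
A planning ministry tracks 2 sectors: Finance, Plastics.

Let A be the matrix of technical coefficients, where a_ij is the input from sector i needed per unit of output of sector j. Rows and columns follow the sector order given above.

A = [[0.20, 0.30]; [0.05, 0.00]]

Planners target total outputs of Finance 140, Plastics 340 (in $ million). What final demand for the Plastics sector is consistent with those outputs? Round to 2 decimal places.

I − A =
  [   0.80    -0.30]
  [  -0.05     1.00]
d = (I − A) x:
  d_1 = (+0.80)·140 + (-0.30)·340 = 10.00
  d_2 = (-0.05)·140 + (+1.00)·340 = 333.00

d_2 = 333.00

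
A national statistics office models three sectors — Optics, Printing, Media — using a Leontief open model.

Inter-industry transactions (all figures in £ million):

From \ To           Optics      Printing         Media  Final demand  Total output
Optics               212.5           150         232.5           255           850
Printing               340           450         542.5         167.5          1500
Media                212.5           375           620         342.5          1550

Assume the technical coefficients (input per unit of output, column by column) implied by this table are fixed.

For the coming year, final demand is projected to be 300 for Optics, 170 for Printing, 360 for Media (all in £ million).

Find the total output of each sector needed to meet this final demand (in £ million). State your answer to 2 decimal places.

Technical coefficients a_ij = z_ij / X_j:
  a_11 = 212.5/850 = 0.25, a_21 = 340/850 = 0.40, a_31 = 212.5/850 = 0.25
  a_12 = 150/1500 = 0.10, a_22 = 450/1500 = 0.30, a_32 = 375/1500 = 0.25
  a_13 = 232.5/1550 = 0.15, a_23 = 542.5/1550 = 0.35, a_33 = 620/1550 = 0.40
I − A =
  [   0.75    -0.10    -0.15]
  [  -0.40     0.70    -0.35]
  [  -0.25    -0.25     0.60]
Cofactors of I−A, C_ij = (−1)^(i+j)·(minor ij) (rows/columns in the sector order above):
  C_11 = (0.70)(0.60) − (-0.35)(-0.25) = 0.3325
  C_12 = −[(-0.40)(0.60) − (-0.35)(-0.25)] = 0.3275
  C_13 = (-0.40)(-0.25) − (0.70)(-0.25) = 0.2750
  C_21 = −[(-0.10)(0.60) − (-0.15)(-0.25)] = 0.0975
  C_22 = (0.75)(0.60) − (-0.15)(-0.25) = 0.4125
  C_23 = −[(0.75)(-0.25) − (-0.10)(-0.25)] = 0.2125
  C_31 = (-0.10)(-0.35) − (-0.15)(0.70) = 0.1400
  C_32 = −[(0.75)(-0.35) − (-0.15)(-0.40)] = 0.3225
  C_33 = (0.75)(0.70) − (-0.10)(-0.40) = 0.4850
det(I−A) = Σ_j (I−A)_1j·C_1j = (0.75)(0.3325) + (-0.10)(0.3275) + (-0.15)(0.2750) = 0.175375
adj(I−A) = Cᵀ =
  [ 0.3325   0.0975   0.1400]
  [ 0.3275   0.4125   0.3225]
  [ 0.2750   0.2125   0.4850]
(I − A)⁻¹ = adj(I−A) / det(I−A) ≈
  [   1.8959     0.5560     0.7983]
  [   1.8674     2.3521     1.8389]
  [   1.5681     1.2117     2.7655]
x = (I − A)⁻¹ d = adj(I−A)·d / det(I−A), with det(I−A) = 0.175375:
  x_1 = (0.3325·300 + 0.0975·170 + 0.1400·360) / 0.175375 = 166.725 / 0.175375 ≈ 950.68
  x_2 = (0.3275·300 + 0.4125·170 + 0.3225·360) / 0.175375 = 284.475 / 0.175375 ≈ 1622.10
  x_3 = (0.2750·300 + 0.2125·170 + 0.4850·360) / 0.175375 = 293.225 / 0.175375 ≈ 1671.99

x_1 = 950.68, x_2 = 1622.10, x_3 = 1671.99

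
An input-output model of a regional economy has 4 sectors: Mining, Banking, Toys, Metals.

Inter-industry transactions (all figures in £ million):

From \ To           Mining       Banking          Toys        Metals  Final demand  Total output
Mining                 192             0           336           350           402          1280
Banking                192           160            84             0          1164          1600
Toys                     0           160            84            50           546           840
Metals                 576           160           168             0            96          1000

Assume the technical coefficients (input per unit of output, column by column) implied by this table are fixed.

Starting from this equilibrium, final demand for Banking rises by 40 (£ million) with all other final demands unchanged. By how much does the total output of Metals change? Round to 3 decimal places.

Technical coefficients a_ij = z_ij / X_j:
  a_11 = 192/1280 = 0.15, a_21 = 192/1280 = 0.15, a_31 = 0/1280 = 0.00, a_41 = 576/1280 = 0.45
  a_12 = 0/1600 = 0.00, a_22 = 160/1600 = 0.10, a_32 = 160/1600 = 0.10, a_42 = 160/1600 = 0.10
  a_13 = 336/840 = 0.40, a_23 = 84/840 = 0.10, a_33 = 84/840 = 0.10, a_43 = 168/840 = 0.20
  a_14 = 350/1000 = 0.35, a_24 = 0/1000 = 0.00, a_34 = 50/1000 = 0.05, a_44 = 0/1000 = 0.00
I − A =
  [   0.85     0.00    -0.40    -0.35]
  [  -0.15     0.90    -0.10     0.00]
  [   0.00    -0.10     0.90    -0.05]
  [  -0.45    -0.10    -0.20     1.00]
Compute the cofactors C_ij = (−1)^(i+j)·(3×3 minor ij) of I−A; the adjugate is their transpose:
adj(I−A) = Cᵀ =
  [ 0.79050   0.08050   0.42650   0.29800]
  [ 0.13575   0.60575   0.13975   0.05450]
  [ 0.03600   0.07350   0.61800   0.04350]
  [ 0.37650   0.11150   0.32950   0.67400]
det(I−A) = Σ_j (I−A)_1j·C_1j = (0.85)(0.79050) + (0.00)(0.13575) + (-0.40)(0.03600) + (-0.35)(0.37650) = 0.52575
(I − A)⁻¹ = adj(I−A) / det(I−A) ≈
  [   1.5036     0.1531     0.8112     0.5668]
  [   0.2582     1.1522     0.2658     0.1037]
  [   0.0685     0.1398     1.1755     0.0827]
  [   0.7161     0.2121     0.6267     1.2820]
Δx = (I − A)⁻¹ Δd with Δd having +40 in the Banking component and 0 elsewhere.
So Δx_4 = L_42 · (+40), where L_42 = adj(I−A)_42 / det(I−A) = 0.11150 / 0.52575.
Δx_4 = 0.11150 × (+40) / 0.52575 = 4.46 / 0.52575 ≈ 8.483.

Δx_4 = 8.483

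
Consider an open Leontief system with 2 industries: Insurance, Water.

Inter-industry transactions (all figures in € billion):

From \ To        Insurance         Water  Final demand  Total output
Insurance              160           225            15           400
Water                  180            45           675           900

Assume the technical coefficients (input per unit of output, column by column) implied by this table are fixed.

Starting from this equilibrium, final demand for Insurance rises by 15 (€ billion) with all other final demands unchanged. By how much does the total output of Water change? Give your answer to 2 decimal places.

Technical coefficients a_ij = z_ij / X_j:
  a_11 = 160/400 = 0.40, a_21 = 180/400 = 0.45
  a_12 = 225/900 = 0.25, a_22 = 45/900 = 0.05
I − A =
  [   0.60    -0.25]
  [  -0.45     0.95]
det(I−A) = (0.60)(0.95) − (-0.25)(-0.45) = 0.4575
adj(I−A) = [[0.95, 0.25], [0.45, 0.60]]
(I − A)⁻¹ = adj(I−A) / det(I−A) ≈
  [   2.0765     0.5464]
  [   0.9836     1.3115]
Δx = (I − A)⁻¹ Δd with Δd having +15 in the Insurance component and 0 elsewhere.
So Δx_2 = L_21 · (+15), where L_21 = adj(I−A)_21 / det(I−A) = 0.45 / 0.4575.
Δx_2 = 0.45 × (+15) / 0.4575 = 6.75 / 0.4575 ≈ 14.75.

Δx_2 = 14.75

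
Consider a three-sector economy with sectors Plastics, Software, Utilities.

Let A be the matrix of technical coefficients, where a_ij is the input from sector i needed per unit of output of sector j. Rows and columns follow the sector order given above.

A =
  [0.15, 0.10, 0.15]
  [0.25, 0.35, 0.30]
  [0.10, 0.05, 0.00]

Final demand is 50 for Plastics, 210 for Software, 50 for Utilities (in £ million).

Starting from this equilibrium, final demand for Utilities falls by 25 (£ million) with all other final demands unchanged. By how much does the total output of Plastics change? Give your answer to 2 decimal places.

I − A =
  [   0.85    -0.10    -0.15]
  [  -0.25     0.65    -0.30]
  [  -0.10    -0.05     1.00]
Cofactors of I−A, C_ij = (−1)^(i+j)·(minor ij) (rows/columns in the sector order above):
  C_11 = (0.65)(1.00) − (-0.30)(-0.05) = 0.6350
  C_12 = −[(-0.25)(1.00) − (-0.30)(-0.10)] = 0.2800
  C_13 = (-0.25)(-0.05) − (0.65)(-0.10) = 0.0775
  C_21 = −[(-0.10)(1.00) − (-0.15)(-0.05)] = 0.1075
  C_22 = (0.85)(1.00) − (-0.15)(-0.10) = 0.8350
  C_23 = −[(0.85)(-0.05) − (-0.10)(-0.10)] = 0.0525
  C_31 = (-0.10)(-0.30) − (-0.15)(0.65) = 0.1275
  C_32 = −[(0.85)(-0.30) − (-0.15)(-0.25)] = 0.2925
  C_33 = (0.85)(0.65) − (-0.10)(-0.25) = 0.5275
det(I−A) = Σ_j (I−A)_1j·C_1j = (0.85)(0.6350) + (-0.10)(0.2800) + (-0.15)(0.0775) = 0.500125
adj(I−A) = Cᵀ =
  [ 0.6350   0.1075   0.1275]
  [ 0.2800   0.8350   0.2925]
  [ 0.0775   0.0525   0.5275]
(I − A)⁻¹ = adj(I−A) / det(I−A) ≈
  [   1.2697     0.2149     0.2549]
  [   0.5599     1.6696     0.5849]
  [   0.1550     0.1050     1.0547]
Δx = (I − A)⁻¹ Δd with Δd having -25 in the Utilities component and 0 elsewhere.
So Δx_1 = L_13 · (-25), where L_13 = adj(I−A)_13 / det(I−A) = 0.1275 / 0.500125.
Δx_1 = 0.1275 × (-25) / 0.500125 = -3.1875 / 0.500125 ≈ -6.37.

Δx_1 = -6.37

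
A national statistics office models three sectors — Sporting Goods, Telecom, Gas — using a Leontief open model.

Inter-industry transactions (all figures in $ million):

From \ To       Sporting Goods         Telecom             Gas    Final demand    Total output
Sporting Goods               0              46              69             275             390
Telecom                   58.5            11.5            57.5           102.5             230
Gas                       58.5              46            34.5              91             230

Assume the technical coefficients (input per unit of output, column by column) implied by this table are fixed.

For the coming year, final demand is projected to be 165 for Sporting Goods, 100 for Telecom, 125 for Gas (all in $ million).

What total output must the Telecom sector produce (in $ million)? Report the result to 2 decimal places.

Technical coefficients a_ij = z_ij / X_j:
  a_SS = 0/390 = 0.00, a_TS = 58.5/390 = 0.15, a_GS = 58.5/390 = 0.15
  a_ST = 46/230 = 0.20, a_TT = 11.5/230 = 0.05, a_GT = 46/230 = 0.20
  a_SG = 69/230 = 0.30, a_TG = 57.5/230 = 0.25, a_GG = 34.5/230 = 0.15
I − A =
  [   1.00    -0.20    -0.30]
  [  -0.15     0.95    -0.25]
  [  -0.15    -0.20     0.85]
Cofactors of I−A, C_ij = (−1)^(i+j)·(minor ij) (rows/columns in the sector order above):
  C_11 = (0.95)(0.85) − (-0.25)(-0.20) = 0.7575
  C_12 = −[(-0.15)(0.85) − (-0.25)(-0.15)] = 0.1650
  C_13 = (-0.15)(-0.20) − (0.95)(-0.15) = 0.1725
  C_21 = −[(-0.20)(0.85) − (-0.30)(-0.20)] = 0.2300
  C_22 = (1.00)(0.85) − (-0.30)(-0.15) = 0.8050
  C_23 = −[(1.00)(-0.20) − (-0.20)(-0.15)] = 0.2300
  C_31 = (-0.20)(-0.25) − (-0.30)(0.95) = 0.3350
  C_32 = −[(1.00)(-0.25) − (-0.30)(-0.15)] = 0.2950
  C_33 = (1.00)(0.95) − (-0.20)(-0.15) = 0.9200
det(I−A) = Σ_j (I−A)_1j·C_1j = (1.00)(0.7575) + (-0.20)(0.1650) + (-0.30)(0.1725) = 0.67275
adj(I−A) = Cᵀ =
  [ 0.7575   0.2300   0.3350]
  [ 0.1650   0.8050   0.2950]
  [ 0.1725   0.2300   0.9200]
(I − A)⁻¹ = adj(I−A) / det(I−A) ≈
  [   1.1260     0.3419     0.4980]
  [   0.2453     1.1966     0.4385]
  [   0.2564     0.3419     1.3675]
x = (I − A)⁻¹ d = adj(I−A)·d / det(I−A), with det(I−A) = 0.67275:
  x_S = (0.7575·165 + 0.2300·100 + 0.3350·125) / 0.67275 = 189.8625 / 0.67275 ≈ 282.22
  x_T = (0.1650·165 + 0.8050·100 + 0.2950·125) / 0.67275 = 144.60 / 0.67275 ≈ 214.94
  x_G = (0.1725·165 + 0.2300·100 + 0.9200·125) / 0.67275 = 166.4625 / 0.67275 ≈ 247.44

x_T = 214.94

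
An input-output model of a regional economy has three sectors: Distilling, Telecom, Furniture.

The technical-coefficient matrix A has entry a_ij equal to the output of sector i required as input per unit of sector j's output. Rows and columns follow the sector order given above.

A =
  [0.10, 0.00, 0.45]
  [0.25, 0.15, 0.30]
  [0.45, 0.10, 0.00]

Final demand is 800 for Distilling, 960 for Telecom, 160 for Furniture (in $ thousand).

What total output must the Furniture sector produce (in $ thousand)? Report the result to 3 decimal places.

I − A =
  [   0.90     0.00    -0.45]
  [  -0.25     0.85    -0.30]
  [  -0.45    -0.10     1.00]
Cofactors of I−A, C_ij = (−1)^(i+j)·(minor ij) (rows/columns in the sector order above):
  C_11 = (0.85)(1.00) − (-0.30)(-0.10) = 0.8200
  C_12 = −[(-0.25)(1.00) − (-0.30)(-0.45)] = 0.3850
  C_13 = (-0.25)(-0.10) − (0.85)(-0.45) = 0.4075
  C_21 = −[(0.00)(1.00) − (-0.45)(-0.10)] = 0.0450
  C_22 = (0.90)(1.00) − (-0.45)(-0.45) = 0.6975
  C_23 = −[(0.90)(-0.10) − (0.00)(-0.45)] = 0.0900
  C_31 = (0.00)(-0.30) − (-0.45)(0.85) = 0.3825
  C_32 = −[(0.90)(-0.30) − (-0.45)(-0.25)] = 0.3825
  C_33 = (0.90)(0.85) − (0.00)(-0.25) = 0.7650
det(I−A) = Σ_j (I−A)_1j·C_1j = (0.90)(0.8200) + (0.00)(0.3850) + (-0.45)(0.4075) = 0.554625
adj(I−A) = Cᵀ =
  [ 0.8200   0.0450   0.3825]
  [ 0.3850   0.6975   0.3825]
  [ 0.4075   0.0900   0.7650]
(I − A)⁻¹ = adj(I−A) / det(I−A) ≈
  [   1.4785     0.0811     0.6897]
  [   0.6942     1.2576     0.6897]
  [   0.7347     0.1623     1.3793]
x = (I − A)⁻¹ d = adj(I−A)·d / det(I−A), with det(I−A) = 0.554625:
  x_1 = (0.8200·800 + 0.0450·960 + 0.3825·160) / 0.554625 = 760.40 / 0.554625 ≈ 1371.016
  x_2 = (0.3850·800 + 0.6975·960 + 0.3825·160) / 0.554625 = 1038.80 / 0.554625 ≈ 1872.977
  x_3 = (0.4075·800 + 0.0900·960 + 0.7650·160) / 0.554625 = 534.80 / 0.554625 ≈ 964.255

x_3 = 964.255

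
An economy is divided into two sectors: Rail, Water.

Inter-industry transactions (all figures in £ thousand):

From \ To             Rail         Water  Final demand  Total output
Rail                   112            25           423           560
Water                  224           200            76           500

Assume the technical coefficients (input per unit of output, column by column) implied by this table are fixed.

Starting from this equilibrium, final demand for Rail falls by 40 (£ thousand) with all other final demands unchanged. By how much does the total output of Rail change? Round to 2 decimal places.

Δx_1 = -52.17

Technical coefficients a_ij = z_ij / X_j:
  a_11 = 112/560 = 0.20, a_21 = 224/560 = 0.40
  a_12 = 25/500 = 0.05, a_22 = 200/500 = 0.40
I − A =
  [   0.80    -0.05]
  [  -0.40     0.60]
det(I−A) = (0.80)(0.60) − (-0.05)(-0.40) = 0.4600
adj(I−A) = [[0.60, 0.05], [0.40, 0.80]]
(I − A)⁻¹ = adj(I−A) / det(I−A) ≈
  [   1.3043     0.1087]
  [   0.8696     1.7391]
Δx = (I − A)⁻¹ Δd with Δd having -40 in the Rail component and 0 elsewhere.
So Δx_1 = L_11 · (-40), where L_11 = adj(I−A)_11 / det(I−A) = 0.60 / 0.4600.
Δx_1 = 0.60 × (-40) / 0.4600 = -24.00 / 0.4600 ≈ -52.17.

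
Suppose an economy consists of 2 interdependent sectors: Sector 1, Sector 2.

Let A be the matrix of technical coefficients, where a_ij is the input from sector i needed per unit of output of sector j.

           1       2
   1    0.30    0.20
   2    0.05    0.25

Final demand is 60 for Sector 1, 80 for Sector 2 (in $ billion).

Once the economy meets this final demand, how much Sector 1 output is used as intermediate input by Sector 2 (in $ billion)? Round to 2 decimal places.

z_12 = 22.91

I − A =
  [   0.70    -0.20]
  [  -0.05     0.75]
det(I−A) = (0.70)(0.75) − (-0.20)(-0.05) = 0.5150
adj(I−A) = [[0.75, 0.20], [0.05, 0.70]]
(I − A)⁻¹ = adj(I−A) / det(I−A) ≈
  [   1.4563     0.3883]
  [   0.0971     1.3592]
First solve x = (I − A)⁻¹ d = adj(I−A)·d / det(I−A); in particular x_2 = (0.05·60 + 0.70·80) / 0.5150 = 59.00 / 0.5150 ≈ 114.5631.
Intermediate flow from 1 to 2: z_12 = a_12 · x_2 = 0.20 × 59.00 / 0.5150 = 11.80 / 0.5150 ≈ 22.91.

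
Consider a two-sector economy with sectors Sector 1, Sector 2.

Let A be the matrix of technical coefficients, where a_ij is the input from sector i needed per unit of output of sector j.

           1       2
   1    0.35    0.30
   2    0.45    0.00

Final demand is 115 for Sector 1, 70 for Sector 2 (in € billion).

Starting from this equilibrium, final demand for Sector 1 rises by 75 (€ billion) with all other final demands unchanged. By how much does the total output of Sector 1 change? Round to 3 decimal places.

Δx_1 = 145.631

I − A =
  [   0.65    -0.30]
  [  -0.45     1.00]
det(I−A) = (0.65)(1.00) − (-0.30)(-0.45) = 0.5150
adj(I−A) = [[1.00, 0.30], [0.45, 0.65]]
(I − A)⁻¹ = adj(I−A) / det(I−A) ≈
  [   1.9417     0.5825]
  [   0.8738     1.2621]
Δx = (I − A)⁻¹ Δd with Δd having +75 in the Sector 1 component and 0 elsewhere.
So Δx_1 = L_11 · (+75), where L_11 = adj(I−A)_11 / det(I−A) = 1.00 / 0.5150.
Δx_1 = 1.00 × (+75) / 0.5150 = 75.00 / 0.5150 ≈ 145.631.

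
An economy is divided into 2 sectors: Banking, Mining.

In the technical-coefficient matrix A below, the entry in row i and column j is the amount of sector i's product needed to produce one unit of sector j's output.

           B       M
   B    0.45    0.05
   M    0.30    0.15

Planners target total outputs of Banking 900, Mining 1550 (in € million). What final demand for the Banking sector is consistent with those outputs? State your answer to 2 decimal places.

d_B = 417.50

I − A =
  [   0.55    -0.05]
  [  -0.30     0.85]
d = (I − A) x:
  d_B = (+0.55)·900 + (-0.05)·1550 = 417.50
  d_M = (-0.30)·900 + (+0.85)·1550 = 1047.50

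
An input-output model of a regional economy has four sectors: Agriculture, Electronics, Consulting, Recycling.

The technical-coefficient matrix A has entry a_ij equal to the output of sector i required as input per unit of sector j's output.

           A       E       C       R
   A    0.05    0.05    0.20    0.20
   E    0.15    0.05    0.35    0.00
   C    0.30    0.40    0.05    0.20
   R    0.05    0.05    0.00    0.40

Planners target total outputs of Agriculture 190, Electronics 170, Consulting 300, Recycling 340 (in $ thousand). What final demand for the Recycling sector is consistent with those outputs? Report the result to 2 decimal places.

d_R = 186.00

I − A =
  [   0.95    -0.05    -0.20    -0.20]
  [  -0.15     0.95    -0.35     0.00]
  [  -0.30    -0.40     0.95    -0.20]
  [  -0.05    -0.05     0.00     0.60]
d = (I − A) x:
  d_A = (+0.95)·190 + (-0.05)·170 + (-0.20)·300 + (-0.20)·340 = 44.00
  d_E = (-0.15)·190 + (+0.95)·170 + (-0.35)·300 + (+0.00)·340 = 28.00
  d_C = (-0.30)·190 + (-0.40)·170 + (+0.95)·300 + (-0.20)·340 = 92.00
  d_R = (-0.05)·190 + (-0.05)·170 + (+0.00)·300 + (+0.60)·340 = 186.00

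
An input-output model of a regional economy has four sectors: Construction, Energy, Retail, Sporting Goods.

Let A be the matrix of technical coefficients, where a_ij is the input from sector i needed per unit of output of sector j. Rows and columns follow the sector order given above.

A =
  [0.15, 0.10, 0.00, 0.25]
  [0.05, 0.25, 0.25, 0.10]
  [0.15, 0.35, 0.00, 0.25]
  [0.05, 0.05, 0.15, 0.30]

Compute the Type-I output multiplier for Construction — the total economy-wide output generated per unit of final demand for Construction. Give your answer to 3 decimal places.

I − A =
  [   0.85    -0.10     0.00    -0.25]
  [  -0.05     0.75    -0.25    -0.10]
  [  -0.15    -0.35     1.00    -0.25]
  [  -0.05    -0.05    -0.15     0.70]
Compute the cofactors C_ij = (−1)^(i+j)·(3×3 minor ij) of I−A; the adjugate is their transpose:
adj(I−A) = Cᵀ =
  [ 0.422250   0.091875   0.050250   0.181875]
  [ 0.069750   0.545000   0.160250   0.160000]
  [ 0.102000   0.228125   0.428000   0.221875]
  [ 0.057000   0.094375   0.106750   0.554375]
det(I−A) = Σ_j (I−A)_1j·C_1j = (0.85)(0.422250) + (-0.10)(0.069750) + (0.00)(0.102000) + (-0.25)(0.057000) = 0.3376875
(I − A)⁻¹ = adj(I−A) / det(I−A) ≈
  [   1.2504     0.2721     0.1488     0.5386]
  [   0.2066     1.6139     0.4746     0.4738]
  [   0.3021     0.6756     1.2674     0.6570]
  [   0.1688     0.2795     0.3161     1.6417]
The output multiplier for sector j is the column-j sum of the Leontief inverse (I − A)⁻¹ = adj(I−A) / det(I−A).
Column C of adj(I−A): (0.422250, 0.069750, 0.102000, 0.057000); det(I−A) = 0.3376875.
m_C = (0.422250 + 0.069750 + 0.102000 + 0.057000) / 0.3376875 = 0.651 / 0.3376875 ≈ 1.928.

m_C = 1.928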